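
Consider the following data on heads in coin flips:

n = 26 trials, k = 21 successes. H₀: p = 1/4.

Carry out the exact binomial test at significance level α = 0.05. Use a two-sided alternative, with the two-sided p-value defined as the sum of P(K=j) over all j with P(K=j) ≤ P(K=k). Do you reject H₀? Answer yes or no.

Exact binomial: n=26, k=21, p₀=1/4=0.2500
P(X=j) = C(n,j)·p₀^j·(1−p₀)^(n−j); p = Σ P(X=j) over j with P(X=j) ≤ P(X=21)
p-value (two-sided) = 0.00000
At α=0.05: p < α → reject H₀

reject H₀: yes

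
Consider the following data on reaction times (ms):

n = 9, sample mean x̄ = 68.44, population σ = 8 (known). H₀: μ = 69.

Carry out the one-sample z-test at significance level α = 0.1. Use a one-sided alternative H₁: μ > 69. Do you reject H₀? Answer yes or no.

reject H₀: no

SE = σ/√n = 8/√9 = 2.6667
z = (x̄−μ₀)/SE = (68.44−69)/2.6667 = -0.2100
p-value (one-sided, H₁ greater) = 0.58317
At α=0.1: p ≥ α → fail to reject H₀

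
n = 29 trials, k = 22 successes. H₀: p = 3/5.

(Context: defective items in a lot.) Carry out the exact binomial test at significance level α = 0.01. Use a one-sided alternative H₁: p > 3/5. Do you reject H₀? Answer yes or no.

Exact binomial: n=29, k=22, p₀=3/5=0.6000
P(X≥22) from Σ C(n,i)·p₀^i·(1−p₀)^(n−i)
p-value (one-sided, H₁ greater) = 0.05699
At α=0.01: p ≥ α → fail to reject H₀

reject H₀: no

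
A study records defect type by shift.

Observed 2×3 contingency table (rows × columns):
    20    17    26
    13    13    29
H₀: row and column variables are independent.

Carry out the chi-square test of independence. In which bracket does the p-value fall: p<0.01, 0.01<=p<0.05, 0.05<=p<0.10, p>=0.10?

Row totals [63, 55], col totals [33, 30, 55], n=118
χ² = (20−17.62)²/17.62 + (17−16.02)²/16.02 + (26−29.36)²/29.36 + (13−15.38)²/15.38 + (13−13.98)²/13.98 + (29−25.64)²/25.64 = 1.6470
df = 2
p-value (upper-tail) = 0.43889
→ bracket: p>=0.10

p-value bracket: p>=0.10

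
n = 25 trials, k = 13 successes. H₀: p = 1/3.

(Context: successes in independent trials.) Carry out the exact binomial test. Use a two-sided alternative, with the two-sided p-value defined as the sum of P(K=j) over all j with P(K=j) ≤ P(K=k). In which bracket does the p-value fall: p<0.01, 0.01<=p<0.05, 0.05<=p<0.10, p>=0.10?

p-value bracket: 0.05<=p<0.10

Exact binomial: n=25, k=13, p₀=1/3=0.3333
P(X=j) = C(n,j)·p₀^j·(1−p₀)^(n−j); p = Σ P(X=j) over j with P(X=j) ≤ P(X=13)
p-value (two-sided) = 0.05640
→ bracket: 0.05<=p<0.10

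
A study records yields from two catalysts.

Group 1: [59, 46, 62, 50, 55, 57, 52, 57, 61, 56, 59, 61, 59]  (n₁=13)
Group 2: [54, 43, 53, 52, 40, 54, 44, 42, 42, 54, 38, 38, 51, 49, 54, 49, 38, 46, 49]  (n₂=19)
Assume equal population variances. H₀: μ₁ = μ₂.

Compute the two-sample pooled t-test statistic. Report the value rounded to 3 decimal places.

test statistic = 4.832

x̄₁=56.462, s₁=4.701, n₁=13
x̄₂=46.842, s₂=6.021, n₂=19
s_p² = [12·4.701² + 18·6.021²]/30 = 30.5919
SE = √(s_p²·(1/13+1/19)) = 1.9908
t = (56.462−46.842)/1.9908 = 4.8319
df = 30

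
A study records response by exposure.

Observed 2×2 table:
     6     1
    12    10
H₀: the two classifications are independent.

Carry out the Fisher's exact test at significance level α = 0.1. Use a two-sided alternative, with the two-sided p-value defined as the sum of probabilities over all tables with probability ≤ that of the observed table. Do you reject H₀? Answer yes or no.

reject H₀: no

Margins: r₁=7, r₂=22, c₁=18, c₂=11, n=29
p_obs = C(7,6)·C(22,12)/C(29,18); sum pmf over tables with pmf ≤ p_obs
p-value (two-sided) = 0.20205
At α=0.1: p ≥ α → fail to reject H₀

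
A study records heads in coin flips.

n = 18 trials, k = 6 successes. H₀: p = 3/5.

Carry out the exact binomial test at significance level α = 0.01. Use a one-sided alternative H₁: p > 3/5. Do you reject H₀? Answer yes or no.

Exact binomial: n=18, k=6, p₀=3/5=0.6000
P(X≥6) from Σ C(n,i)·p₀^i·(1−p₀)^(n−i)
p-value (one-sided, H₁ greater) = 0.99425
At α=0.01: p ≥ α → fail to reject H₀

reject H₀: no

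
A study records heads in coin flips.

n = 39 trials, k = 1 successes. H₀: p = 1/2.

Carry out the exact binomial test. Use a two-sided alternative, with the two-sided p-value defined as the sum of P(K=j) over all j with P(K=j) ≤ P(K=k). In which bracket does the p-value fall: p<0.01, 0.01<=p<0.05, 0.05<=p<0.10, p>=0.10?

Exact binomial: n=39, k=1, p₀=1/2=0.5000
P(X=j) = C(n,j)·p₀^j·(1−p₀)^(n−j); p = Σ P(X=j) over j with P(X=j) ≤ P(X=1)
p-value (two-sided) = 0.00000
→ bracket: p<0.01

p-value bracket: p<0.01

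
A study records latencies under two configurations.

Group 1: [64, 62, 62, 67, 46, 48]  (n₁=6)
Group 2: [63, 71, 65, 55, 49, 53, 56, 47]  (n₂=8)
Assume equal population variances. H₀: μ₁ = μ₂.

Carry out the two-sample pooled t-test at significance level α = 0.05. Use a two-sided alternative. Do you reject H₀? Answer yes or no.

x̄₁=58.167, s₁=8.864, n₁=6
x̄₂=57.375, s₂=8.280, n₂=8
s_p² = [5·8.864² + 7·8.280²]/12 = 72.7257
SE = √(s_p²·(1/6+1/8)) = 4.6056
t = (58.167−57.375)/4.6056 = 0.1719
df = 12
p-value (two-sided) = 0.86639
At α=0.05: p ≥ α → fail to reject H₀

reject H₀: no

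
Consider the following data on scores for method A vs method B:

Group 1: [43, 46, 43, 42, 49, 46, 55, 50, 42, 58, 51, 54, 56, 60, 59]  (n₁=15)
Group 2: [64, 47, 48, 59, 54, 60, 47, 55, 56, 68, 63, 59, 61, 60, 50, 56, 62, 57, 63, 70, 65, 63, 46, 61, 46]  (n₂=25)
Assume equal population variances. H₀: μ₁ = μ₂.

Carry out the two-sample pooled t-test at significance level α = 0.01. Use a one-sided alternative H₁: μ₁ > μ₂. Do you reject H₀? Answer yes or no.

x̄₁=50.267, s₁=6.442, n₁=15
x̄₂=57.600, s₂=6.988, n₂=25
s_p² = [14·6.442² + 24·6.988²]/38 = 46.1298
SE = √(s_p²·(1/15+1/25)) = 2.2182
t = (50.267−57.600)/2.2182 = -3.3059
df = 38
p-value (one-sided, H₁ greater) = 0.99896
At α=0.01: p ≥ α → fail to reject H₀

reject H₀: no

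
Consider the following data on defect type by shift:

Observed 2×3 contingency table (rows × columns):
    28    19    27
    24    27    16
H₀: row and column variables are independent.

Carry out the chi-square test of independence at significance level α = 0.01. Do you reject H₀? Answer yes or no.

reject H₀: no

Row totals [74, 67], col totals [52, 46, 43], n=141
χ² = (28−27.29)²/27.29 + (19−24.14)²/24.14 + (27−22.57)²/22.57 + (24−24.71)²/24.71 + (27−21.86)²/21.86 + (16−20.43)²/20.43 = 4.1757
df = 2
p-value (upper-tail) = 0.12395
At α=0.01: p ≥ α → fail to reject H₀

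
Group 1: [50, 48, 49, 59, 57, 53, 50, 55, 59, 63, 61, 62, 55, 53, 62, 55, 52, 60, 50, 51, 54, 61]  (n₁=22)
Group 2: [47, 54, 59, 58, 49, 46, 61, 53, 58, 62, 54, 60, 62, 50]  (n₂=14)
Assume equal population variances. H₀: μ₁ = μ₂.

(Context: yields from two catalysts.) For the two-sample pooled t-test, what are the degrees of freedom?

degrees of freedom = 34

df = n₁ + n₂ − 2 = 22 + 14 − 2 = 34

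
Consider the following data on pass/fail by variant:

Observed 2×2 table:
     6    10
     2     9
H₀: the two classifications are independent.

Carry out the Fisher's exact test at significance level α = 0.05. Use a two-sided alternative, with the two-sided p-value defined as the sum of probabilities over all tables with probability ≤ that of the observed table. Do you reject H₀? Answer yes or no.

reject H₀: no

Margins: r₁=16, r₂=11, c₁=8, c₂=19, n=27
p_obs = C(16,6)·C(11,2)/C(27,8); sum pmf over tables with pmf ≤ p_obs
p-value (two-sided) = 0.40483
At α=0.05: p ≥ α → fail to reject H₀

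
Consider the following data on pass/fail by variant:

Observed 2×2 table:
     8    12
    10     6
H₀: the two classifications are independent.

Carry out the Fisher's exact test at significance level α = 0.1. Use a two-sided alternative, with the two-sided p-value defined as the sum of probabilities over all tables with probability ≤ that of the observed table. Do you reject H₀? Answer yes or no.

reject H₀: no

Margins: r₁=20, r₂=16, c₁=18, c₂=18, n=36
p_obs = C(20,8)·C(16,10)/C(36,18); sum pmf over tables with pmf ≤ p_obs
p-value (two-sided) = 0.31453
At α=0.1: p ≥ α → fail to reject H₀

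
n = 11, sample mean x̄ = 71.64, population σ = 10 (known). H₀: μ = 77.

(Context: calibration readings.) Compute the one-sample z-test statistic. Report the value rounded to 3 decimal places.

SE = σ/√n = 10/√11 = 3.0151
z = (x̄−μ₀)/SE = (71.64−77)/3.0151 = -1.7777

test statistic = -1.778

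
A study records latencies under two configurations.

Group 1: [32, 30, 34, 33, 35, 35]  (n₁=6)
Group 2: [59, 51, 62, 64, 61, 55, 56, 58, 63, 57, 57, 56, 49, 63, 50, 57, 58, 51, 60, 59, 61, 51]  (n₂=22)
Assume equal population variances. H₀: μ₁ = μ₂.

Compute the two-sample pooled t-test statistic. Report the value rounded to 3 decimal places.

test statistic = -12.645

x̄₁=33.167, s₁=1.941, n₁=6
x̄₂=57.182, s₂=4.490, n₂=22
s_p² = [5·1.941² + 21·4.490²]/26 = 17.0041
SE = √(s_p²·(1/6+1/22)) = 1.8992
t = (33.167−57.182)/1.8992 = -12.6449
df = 26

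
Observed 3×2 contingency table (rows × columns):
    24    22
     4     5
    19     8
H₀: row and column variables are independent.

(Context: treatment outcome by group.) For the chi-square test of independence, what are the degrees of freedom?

degrees of freedom = 2

df = (r−1)(c−1) = (3−1)·(2−1) = 2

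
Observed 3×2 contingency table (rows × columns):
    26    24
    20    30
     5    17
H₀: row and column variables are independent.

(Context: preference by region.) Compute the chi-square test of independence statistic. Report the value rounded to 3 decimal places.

Row totals [50, 50, 22], col totals [51, 71], n=122
χ² = (26−20.90)²/20.90 + (24−29.10)²/29.10 + (20−20.90)²/20.90 + (30−29.10)²/29.10 + (5−9.20)²/9.20 + (17−12.80)²/12.80 = 5.4944
df = 2

test statistic = 5.494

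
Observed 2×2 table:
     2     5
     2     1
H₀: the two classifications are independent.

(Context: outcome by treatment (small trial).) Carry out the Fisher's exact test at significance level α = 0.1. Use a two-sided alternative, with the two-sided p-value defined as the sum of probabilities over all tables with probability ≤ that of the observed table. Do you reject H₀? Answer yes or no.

reject H₀: no

Margins: r₁=7, r₂=3, c₁=4, c₂=6, n=10
p_obs = C(7,2)·C(3,2)/C(10,4); sum pmf over tables with pmf ≤ p_obs
p-value (two-sided) = 0.50000
At α=0.1: p ≥ α → fail to reject H₀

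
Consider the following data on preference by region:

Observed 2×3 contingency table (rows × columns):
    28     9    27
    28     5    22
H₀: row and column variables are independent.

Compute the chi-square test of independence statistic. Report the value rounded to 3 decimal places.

Row totals [64, 55], col totals [56, 14, 49], n=119
χ² = (28−30.12)²/30.12 + (9−7.53)²/7.53 + (27−26.35)²/26.35 + (28−25.88)²/25.88 + (5−6.47)²/6.47 + (22−22.65)²/22.65 = 0.9780
df = 2

test statistic = 0.978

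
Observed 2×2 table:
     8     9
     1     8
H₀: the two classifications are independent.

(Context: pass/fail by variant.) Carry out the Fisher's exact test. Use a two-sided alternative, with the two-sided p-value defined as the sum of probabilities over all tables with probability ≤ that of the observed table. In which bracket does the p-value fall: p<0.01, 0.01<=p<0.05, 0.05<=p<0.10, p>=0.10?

p-value bracket: 0.05<=p<0.10

Margins: r₁=17, r₂=9, c₁=9, c₂=17, n=26
p_obs = C(17,8)·C(9,1)/C(26,9); sum pmf over tables with pmf ≤ p_obs
p-value (two-sided) = 0.09770
→ bracket: 0.05<=p<0.10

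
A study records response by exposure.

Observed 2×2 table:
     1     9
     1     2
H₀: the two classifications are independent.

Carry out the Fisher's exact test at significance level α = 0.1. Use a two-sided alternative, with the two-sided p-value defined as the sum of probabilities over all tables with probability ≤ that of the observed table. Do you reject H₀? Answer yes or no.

reject H₀: no

Margins: r₁=10, r₂=3, c₁=2, c₂=11, n=13
p_obs = C(10,1)·C(3,1)/C(13,2); sum pmf over tables with pmf ≤ p_obs
p-value (two-sided) = 0.42308
At α=0.1: p ≥ α → fail to reject H₀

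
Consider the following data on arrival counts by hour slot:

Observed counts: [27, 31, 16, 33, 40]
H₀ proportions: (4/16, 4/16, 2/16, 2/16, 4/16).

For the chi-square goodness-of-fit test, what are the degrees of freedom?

df = k − 1 = 5 − 1 = 4

degrees of freedom = 4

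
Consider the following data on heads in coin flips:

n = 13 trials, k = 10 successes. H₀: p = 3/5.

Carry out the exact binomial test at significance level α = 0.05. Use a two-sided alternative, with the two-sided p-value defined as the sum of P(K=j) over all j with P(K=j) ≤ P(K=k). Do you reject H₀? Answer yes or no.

Exact binomial: n=13, k=10, p₀=3/5=0.6000
P(X=j) = C(n,j)·p₀^j·(1−p₀)^(n−j); p = Σ P(X=j) over j with P(X=j) ≤ P(X=10)
p-value (two-sided) = 0.26625
At α=0.05: p ≥ α → fail to reject H₀

reject H₀: no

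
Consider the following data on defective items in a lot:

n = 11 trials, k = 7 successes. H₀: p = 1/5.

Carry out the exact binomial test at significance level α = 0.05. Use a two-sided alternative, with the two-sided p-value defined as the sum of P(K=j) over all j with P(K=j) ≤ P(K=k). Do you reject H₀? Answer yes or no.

reject H₀: yes

Exact binomial: n=11, k=7, p₀=1/5=0.2000
P(X=j) = C(n,j)·p₀^j·(1−p₀)^(n−j); p = Σ P(X=j) over j with P(X=j) ≤ P(X=7)
p-value (two-sided) = 0.00197
At α=0.05: p < α → reject H₀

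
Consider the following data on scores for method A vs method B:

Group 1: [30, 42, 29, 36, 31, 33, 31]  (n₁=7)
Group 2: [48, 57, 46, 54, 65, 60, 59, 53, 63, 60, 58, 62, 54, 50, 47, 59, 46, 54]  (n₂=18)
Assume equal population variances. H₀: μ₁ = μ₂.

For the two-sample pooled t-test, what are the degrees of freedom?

degrees of freedom = 23

df = n₁ + n₂ − 2 = 7 + 18 − 2 = 23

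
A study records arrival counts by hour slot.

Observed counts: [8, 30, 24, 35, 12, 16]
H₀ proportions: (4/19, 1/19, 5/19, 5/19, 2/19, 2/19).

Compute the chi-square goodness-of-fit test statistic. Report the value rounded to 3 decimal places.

n = 125; E_i = n·p_i = [26.32, 6.58, 32.89, 32.89, 13.16, 13.16]
χ² = (8−26.32)²/26.32 + (30−6.58)²/6.58 + (24−32.89)²/32.89 + (35−32.89)²/32.89 + (12−13.16)²/13.16 + (16−13.16)²/13.16 = 99.3824
df = 5

test statistic = 99.382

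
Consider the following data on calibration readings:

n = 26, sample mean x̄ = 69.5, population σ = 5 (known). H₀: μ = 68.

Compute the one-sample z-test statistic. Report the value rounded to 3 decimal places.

SE = σ/√n = 5/√26 = 0.9806
z = (x̄−μ₀)/SE = (69.5−68)/0.9806 = 1.5297

test statistic = 1.530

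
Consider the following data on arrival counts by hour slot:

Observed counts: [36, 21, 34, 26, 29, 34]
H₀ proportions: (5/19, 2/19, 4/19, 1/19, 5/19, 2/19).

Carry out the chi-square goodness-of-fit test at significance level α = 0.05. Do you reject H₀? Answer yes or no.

reject H₀: yes

n = 180; E_i = n·p_i = [47.37, 18.95, 37.89, 9.47, 47.37, 18.95]
χ² = (36−47.37)²/47.37 + (21−18.95)²/18.95 + (34−37.89)²/37.89 + (26−9.47)²/9.47 + (29−47.37)²/47.37 + (34−18.95)²/18.95 = 51.2617
df = 5
p-value (upper-tail) = 0.00000
At α=0.05: p < α → reject H₀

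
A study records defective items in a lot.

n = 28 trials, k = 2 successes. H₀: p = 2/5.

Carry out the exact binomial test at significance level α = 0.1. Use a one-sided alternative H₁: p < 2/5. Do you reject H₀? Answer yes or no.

reject H₀: yes

Exact binomial: n=28, k=2, p₀=2/5=0.4000
P(X≤2) from Σ C(n,i)·p₀^i·(1−p₀)^(n−i)
p-value (one-sided, H₁ less) = 0.00012
At α=0.1: p < α → reject H₀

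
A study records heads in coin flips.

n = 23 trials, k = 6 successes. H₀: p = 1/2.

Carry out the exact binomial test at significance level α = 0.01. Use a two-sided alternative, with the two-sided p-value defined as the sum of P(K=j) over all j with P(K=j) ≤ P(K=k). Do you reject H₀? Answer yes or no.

reject H₀: no

Exact binomial: n=23, k=6, p₀=1/2=0.5000
P(X=j) = C(n,j)·p₀^j·(1−p₀)^(n−j); p = Σ P(X=j) over j with P(X=j) ≤ P(X=6)
p-value (two-sided) = 0.03469
At α=0.01: p ≥ α → fail to reject H₀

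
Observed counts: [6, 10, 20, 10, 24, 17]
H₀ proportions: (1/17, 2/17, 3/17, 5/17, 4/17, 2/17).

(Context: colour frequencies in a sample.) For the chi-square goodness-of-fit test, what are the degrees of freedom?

df = k − 1 = 6 − 1 = 5

degrees of freedom = 5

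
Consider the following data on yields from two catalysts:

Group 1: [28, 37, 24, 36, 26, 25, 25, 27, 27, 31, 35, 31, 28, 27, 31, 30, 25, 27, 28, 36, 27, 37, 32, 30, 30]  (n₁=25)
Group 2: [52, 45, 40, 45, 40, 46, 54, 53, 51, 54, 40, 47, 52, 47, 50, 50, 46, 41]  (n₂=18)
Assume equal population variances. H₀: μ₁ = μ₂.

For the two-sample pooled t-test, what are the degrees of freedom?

degrees of freedom = 41

df = n₁ + n₂ − 2 = 25 + 18 − 2 = 41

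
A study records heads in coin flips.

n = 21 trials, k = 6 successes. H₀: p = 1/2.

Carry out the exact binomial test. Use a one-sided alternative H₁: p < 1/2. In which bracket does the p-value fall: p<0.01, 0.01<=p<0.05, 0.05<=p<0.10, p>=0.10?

Exact binomial: n=21, k=6, p₀=1/2=0.5000
P(X≤6) from Σ C(n,i)·p₀^i·(1−p₀)^(n−i)
p-value (one-sided, H₁ less) = 0.03918
→ bracket: 0.01<=p<0.05

p-value bracket: 0.01<=p<0.05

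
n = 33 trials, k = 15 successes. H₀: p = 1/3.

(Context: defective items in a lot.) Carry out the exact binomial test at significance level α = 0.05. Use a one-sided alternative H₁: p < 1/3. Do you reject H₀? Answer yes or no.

reject H₀: no

Exact binomial: n=33, k=15, p₀=1/3=0.3333
P(X≤15) from Σ C(n,i)·p₀^i·(1−p₀)^(n−i)
p-value (one-sided, H₁ less) = 0.94901
At α=0.05: p ≥ α → fail to reject H₀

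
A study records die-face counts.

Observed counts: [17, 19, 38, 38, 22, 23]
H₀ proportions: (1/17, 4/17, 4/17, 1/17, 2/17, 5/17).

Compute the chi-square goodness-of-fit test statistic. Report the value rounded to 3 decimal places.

test statistic = 117.171

n = 157; E_i = n·p_i = [9.24, 36.94, 36.94, 9.24, 18.47, 46.18]
χ² = (17−9.24)²/9.24 + (19−36.94)²/36.94 + (38−36.94)²/36.94 + (38−9.24)²/9.24 + (22−18.47)²/18.47 + (23−46.18)²/46.18 = 117.1710
df = 5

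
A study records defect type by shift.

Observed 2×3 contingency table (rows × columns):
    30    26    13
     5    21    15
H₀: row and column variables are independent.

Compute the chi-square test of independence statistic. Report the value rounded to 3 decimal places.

Row totals [69, 41], col totals [35, 47, 28], n=110
χ² = (30−21.95)²/21.95 + (26−29.48)²/29.48 + (13−17.56)²/17.56 + (5−13.05)²/13.05 + (21−17.52)²/17.52 + (15−10.44)²/10.44 = 12.1948
df = 2

test statistic = 12.195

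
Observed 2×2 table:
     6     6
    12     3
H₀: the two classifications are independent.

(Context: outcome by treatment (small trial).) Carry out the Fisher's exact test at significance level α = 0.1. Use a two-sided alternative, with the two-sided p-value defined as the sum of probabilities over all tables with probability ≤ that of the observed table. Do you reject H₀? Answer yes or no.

reject H₀: no

Margins: r₁=12, r₂=15, c₁=18, c₂=9, n=27
p_obs = C(12,6)·C(15,12)/C(27,18); sum pmf over tables with pmf ≤ p_obs
p-value (two-sided) = 0.12662
At α=0.1: p ≥ α → fail to reject H₀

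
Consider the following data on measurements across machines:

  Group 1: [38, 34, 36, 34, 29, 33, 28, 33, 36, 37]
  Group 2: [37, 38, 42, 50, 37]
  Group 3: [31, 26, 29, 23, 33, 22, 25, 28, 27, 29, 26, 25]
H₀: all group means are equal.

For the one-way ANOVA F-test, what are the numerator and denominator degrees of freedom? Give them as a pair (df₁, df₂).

degrees of freedom = [2, 24]

k = 3 groups, N = 27 total
df = (k−1, N−k) = (3−1, 27−3) = (2, 24)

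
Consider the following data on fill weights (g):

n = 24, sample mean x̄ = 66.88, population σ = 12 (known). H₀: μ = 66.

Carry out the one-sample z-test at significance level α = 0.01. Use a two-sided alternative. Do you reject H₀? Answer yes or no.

SE = σ/√n = 12/√24 = 2.4495
z = (x̄−μ₀)/SE = (66.88−66)/2.4495 = 0.3593
p-value (two-sided) = 0.71940
At α=0.01: p ≥ α → fail to reject H₀

reject H₀: no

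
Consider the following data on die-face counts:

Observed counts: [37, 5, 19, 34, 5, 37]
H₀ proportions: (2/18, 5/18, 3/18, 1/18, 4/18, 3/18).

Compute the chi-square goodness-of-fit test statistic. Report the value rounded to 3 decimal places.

n = 137; E_i = n·p_i = [15.22, 38.06, 22.83, 7.61, 30.44, 22.83]
χ² = (37−15.22)²/15.22 + (5−38.06)²/38.06 + (19−22.83)²/22.83 + (34−7.61)²/7.61 + (5−30.44)²/30.44 + (37−22.83)²/22.83 = 182.0620
df = 5

test statistic = 182.062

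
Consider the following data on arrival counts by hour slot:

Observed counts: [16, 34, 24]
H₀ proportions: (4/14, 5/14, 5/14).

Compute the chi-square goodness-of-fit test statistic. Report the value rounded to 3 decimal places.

n = 74; E_i = n·p_i = [21.14, 26.43, 26.43]
χ² = (16−21.14)²/21.14 + (34−26.43)²/26.43 + (24−26.43)²/26.43 = 3.6432
df = 2

test statistic = 3.643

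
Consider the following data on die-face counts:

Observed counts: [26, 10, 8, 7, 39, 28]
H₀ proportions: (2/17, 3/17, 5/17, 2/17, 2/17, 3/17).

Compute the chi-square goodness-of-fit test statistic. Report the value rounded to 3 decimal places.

test statistic = 88.084

n = 118; E_i = n·p_i = [13.88, 20.82, 34.71, 13.88, 13.88, 20.82]
χ² = (26−13.88)²/13.88 + (10−20.82)²/20.82 + (8−34.71)²/34.71 + (7−13.88)²/13.88 + (39−13.88)²/13.88 + (28−20.82)²/20.82 = 88.0842
df = 5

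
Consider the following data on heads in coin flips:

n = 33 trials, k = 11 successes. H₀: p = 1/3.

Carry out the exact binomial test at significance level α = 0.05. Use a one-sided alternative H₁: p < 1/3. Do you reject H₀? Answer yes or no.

reject H₀: no

Exact binomial: n=33, k=11, p₀=1/3=0.3333
P(X≤11) from Σ C(n,i)·p₀^i·(1−p₀)^(n−i)
p-value (one-sided, H₁ less) = 0.58091
At α=0.05: p ≥ α → fail to reject H₀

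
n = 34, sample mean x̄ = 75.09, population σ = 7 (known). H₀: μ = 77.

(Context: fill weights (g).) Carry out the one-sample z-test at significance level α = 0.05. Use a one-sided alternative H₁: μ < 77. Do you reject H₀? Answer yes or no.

reject H₀: no

SE = σ/√n = 7/√34 = 1.2005
z = (x̄−μ₀)/SE = (75.09−77)/1.2005 = -1.5910
p-value (one-sided, H₁ less) = 0.05580
At α=0.05: p ≥ α → fail to reject H₀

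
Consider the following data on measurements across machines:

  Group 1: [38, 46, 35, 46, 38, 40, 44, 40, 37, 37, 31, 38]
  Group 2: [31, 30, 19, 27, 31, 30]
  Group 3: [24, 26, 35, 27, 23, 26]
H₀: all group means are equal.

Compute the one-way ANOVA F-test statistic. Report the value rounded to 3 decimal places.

Group means [39.17, 28.00, 26.83], grand mean 33.292
SSB = Σnᵢ(x̄ᵢ−x̄)² = 832.458; SSW = ΣΣ(x−x̄ᵢ)² = 414.500
MSB = 832.458/2 = 416.2292; MSW = 414.500/21 = 19.7381
F = MSB/MSW = 21.0876
df = (2, 21)

test statistic = 21.088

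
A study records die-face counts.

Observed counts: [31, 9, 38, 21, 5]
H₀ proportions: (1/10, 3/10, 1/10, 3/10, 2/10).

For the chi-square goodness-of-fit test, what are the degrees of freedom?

degrees of freedom = 4

df = k − 1 = 5 − 1 = 4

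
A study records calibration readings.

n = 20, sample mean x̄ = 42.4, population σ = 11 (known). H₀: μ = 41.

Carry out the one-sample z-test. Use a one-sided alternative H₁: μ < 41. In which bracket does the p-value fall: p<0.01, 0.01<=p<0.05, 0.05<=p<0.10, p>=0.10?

p-value bracket: p>=0.10

SE = σ/√n = 11/√20 = 2.4597
z = (x̄−μ₀)/SE = (42.4−41)/2.4597 = 0.5692
p-value (one-sided, H₁ less) = 0.71538
→ bracket: p>=0.10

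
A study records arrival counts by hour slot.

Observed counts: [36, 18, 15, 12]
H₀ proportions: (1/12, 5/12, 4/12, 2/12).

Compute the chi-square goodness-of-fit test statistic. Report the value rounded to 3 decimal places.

n = 81; E_i = n·p_i = [6.75, 33.75, 27.00, 13.50]
χ² = (36−6.75)²/6.75 + (18−33.75)²/33.75 + (15−27.00)²/27.00 + (12−13.50)²/13.50 = 139.6000
df = 3

test statistic = 139.600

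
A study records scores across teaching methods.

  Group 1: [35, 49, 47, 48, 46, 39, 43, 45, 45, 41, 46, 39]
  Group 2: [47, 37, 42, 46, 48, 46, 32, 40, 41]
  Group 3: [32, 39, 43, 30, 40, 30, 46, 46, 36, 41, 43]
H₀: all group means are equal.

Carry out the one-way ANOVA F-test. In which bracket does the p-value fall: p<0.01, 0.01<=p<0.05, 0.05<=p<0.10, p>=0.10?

p-value bracket: 0.05<=p<0.10

Group means [43.58, 42.11, 38.73], grand mean 41.500
SSB = Σnᵢ(x̄ᵢ−x̄)² = 140.013; SSW = ΣΣ(x−x̄ᵢ)² = 775.987
MSB = 140.013/2 = 70.0063; MSW = 775.987/29 = 26.7582
F = MSB/MSW = 2.6163
df = (2, 29)
p-value (upper-tail) = 0.09024
→ bracket: 0.05<=p<0.10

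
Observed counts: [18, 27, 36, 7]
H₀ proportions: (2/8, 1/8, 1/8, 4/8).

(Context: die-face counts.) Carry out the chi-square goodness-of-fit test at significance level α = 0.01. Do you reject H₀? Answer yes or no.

n = 88; E_i = n·p_i = [22.00, 11.00, 11.00, 44.00]
χ² = (18−22.00)²/22.00 + (27−11.00)²/11.00 + (36−11.00)²/11.00 + (7−44.00)²/44.00 = 111.9318
df = 3
p-value (upper-tail) = 0.00000
At α=0.01: p < α → reject H₀

reject H₀: yes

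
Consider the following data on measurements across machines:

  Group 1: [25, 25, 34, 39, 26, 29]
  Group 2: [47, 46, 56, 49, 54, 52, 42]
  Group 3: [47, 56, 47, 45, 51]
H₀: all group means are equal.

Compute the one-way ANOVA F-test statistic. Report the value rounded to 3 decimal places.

test statistic = 30.232

Group means [29.67, 49.43, 49.20], grand mean 42.778
SSB = Σnᵢ(x̄ᵢ−x̄)² = 1547.263; SSW = ΣΣ(x−x̄ᵢ)² = 383.848
MSB = 1547.263/2 = 773.6317; MSW = 383.848/15 = 25.5898
F = MSB/MSW = 30.2320
df = (2, 15)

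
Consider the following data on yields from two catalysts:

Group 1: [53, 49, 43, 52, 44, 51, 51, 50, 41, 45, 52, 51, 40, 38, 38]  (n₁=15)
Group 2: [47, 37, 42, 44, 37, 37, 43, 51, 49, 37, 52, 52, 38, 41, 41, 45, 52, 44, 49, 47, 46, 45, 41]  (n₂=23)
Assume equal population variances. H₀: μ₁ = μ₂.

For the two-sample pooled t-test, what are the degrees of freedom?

degrees of freedom = 36

df = n₁ + n₂ − 2 = 15 + 23 − 2 = 36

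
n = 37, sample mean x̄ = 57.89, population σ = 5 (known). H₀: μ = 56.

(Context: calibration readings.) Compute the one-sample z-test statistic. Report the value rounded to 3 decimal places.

test statistic = 2.299

SE = σ/√n = 5/√37 = 0.8220
z = (x̄−μ₀)/SE = (57.89−56)/0.8220 = 2.2993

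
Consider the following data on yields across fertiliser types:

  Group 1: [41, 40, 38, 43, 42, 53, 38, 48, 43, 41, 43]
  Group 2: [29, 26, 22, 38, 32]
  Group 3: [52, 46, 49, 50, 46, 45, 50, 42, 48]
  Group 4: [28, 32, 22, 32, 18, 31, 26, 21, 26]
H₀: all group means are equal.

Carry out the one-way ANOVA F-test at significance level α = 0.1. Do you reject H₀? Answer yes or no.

reject H₀: yes

Group means [42.73, 29.40, 47.56, 26.22], grand mean 37.676
SSB = Σnᵢ(x̄ᵢ−x̄)² = 2682.282; SSW = ΣΣ(x−x̄ᵢ)² = 621.160
MSB = 2682.282/3 = 894.0939; MSW = 621.160/30 = 20.7053
F = MSB/MSW = 43.1818
df = (3, 30)
p-value (upper-tail) = 0.00000
At α=0.1: p < α → reject H₀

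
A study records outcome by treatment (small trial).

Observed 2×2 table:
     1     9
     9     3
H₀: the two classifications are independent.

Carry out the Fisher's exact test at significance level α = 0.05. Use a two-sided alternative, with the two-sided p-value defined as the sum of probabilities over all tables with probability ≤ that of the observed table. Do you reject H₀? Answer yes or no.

reject H₀: yes

Margins: r₁=10, r₂=12, c₁=10, c₂=12, n=22
p_obs = C(10,1)·C(12,9)/C(22,10); sum pmf over tables with pmf ≤ p_obs
p-value (two-sided) = 0.00369
At α=0.05: p < α → reject H₀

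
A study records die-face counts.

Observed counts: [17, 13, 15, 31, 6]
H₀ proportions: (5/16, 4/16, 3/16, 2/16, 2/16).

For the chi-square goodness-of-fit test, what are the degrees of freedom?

df = k − 1 = 5 − 1 = 4

degrees of freedom = 4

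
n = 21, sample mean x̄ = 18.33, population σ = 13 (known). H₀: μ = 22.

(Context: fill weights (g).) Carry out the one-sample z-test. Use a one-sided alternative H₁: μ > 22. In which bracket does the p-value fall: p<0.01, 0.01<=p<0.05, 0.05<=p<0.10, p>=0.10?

SE = σ/√n = 13/√21 = 2.8368
z = (x̄−μ₀)/SE = (18.33−22)/2.8368 = -1.2937
p-value (one-sided, H₁ greater) = 0.90211
→ bracket: p>=0.10

p-value bracket: p>=0.10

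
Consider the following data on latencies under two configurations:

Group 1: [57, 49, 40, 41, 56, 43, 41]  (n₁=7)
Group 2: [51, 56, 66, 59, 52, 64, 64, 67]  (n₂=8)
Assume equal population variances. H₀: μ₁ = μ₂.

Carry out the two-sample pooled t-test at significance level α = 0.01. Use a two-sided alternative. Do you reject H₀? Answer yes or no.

x̄₁=46.714, s₁=7.319, n₁=7
x̄₂=59.875, s₂=6.312, n₂=8
s_p² = [6·7.319² + 7·6.312²]/13 = 46.1772
SE = √(s_p²·(1/7+1/8)) = 3.5169
t = (46.714−59.875)/3.5169 = -3.7421
df = 13
p-value (two-sided) = 0.00246
At α=0.01: p < α → reject H₀

reject H₀: yes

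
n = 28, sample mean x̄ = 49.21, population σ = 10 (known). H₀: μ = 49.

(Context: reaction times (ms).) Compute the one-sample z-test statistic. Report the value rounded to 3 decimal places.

test statistic = 0.111

SE = σ/√n = 10/√28 = 1.8898
z = (x̄−μ₀)/SE = (49.21−49)/1.8898 = 0.1111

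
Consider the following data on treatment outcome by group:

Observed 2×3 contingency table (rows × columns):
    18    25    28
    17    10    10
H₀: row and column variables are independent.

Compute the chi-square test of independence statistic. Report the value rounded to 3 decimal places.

test statistic = 4.751

Row totals [71, 37], col totals [35, 35, 38], n=108
χ² = (18−23.01)²/23.01 + (25−23.01)²/23.01 + (28−24.98)²/24.98 + (17−11.99)²/11.99 + (10−11.99)²/11.99 + (10−13.02)²/13.02 = 4.7506
df = 2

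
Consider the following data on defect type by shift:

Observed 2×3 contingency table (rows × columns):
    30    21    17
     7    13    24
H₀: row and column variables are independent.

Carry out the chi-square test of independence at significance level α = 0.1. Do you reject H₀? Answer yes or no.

reject H₀: yes

Row totals [68, 44], col totals [37, 34, 41], n=112
χ² = (30−22.46)²/22.46 + (21−20.64)²/20.64 + (17−24.89)²/24.89 + (7−14.54)²/14.54 + (13−13.36)²/13.36 + (24−16.11)²/16.11 = 12.8206
df = 2
p-value (upper-tail) = 0.00164
At α=0.1: p < α → reject H₀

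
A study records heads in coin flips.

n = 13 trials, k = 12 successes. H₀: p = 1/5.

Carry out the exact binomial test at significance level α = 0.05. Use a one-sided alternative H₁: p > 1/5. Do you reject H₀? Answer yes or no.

Exact binomial: n=13, k=12, p₀=1/5=0.2000
P(X≥12) from Σ C(n,i)·p₀^i·(1−p₀)^(n−i)
p-value (one-sided, H₁ greater) = 0.00000
At α=0.05: p < α → reject H₀

reject H₀: yes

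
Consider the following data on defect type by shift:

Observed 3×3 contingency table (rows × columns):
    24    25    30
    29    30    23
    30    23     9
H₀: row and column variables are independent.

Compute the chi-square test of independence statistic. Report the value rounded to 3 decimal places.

test statistic = 10.416

Row totals [79, 82, 62], col totals [83, 78, 62], n=223
χ² = (24−29.40)²/29.40 + (25−27.63)²/27.63 + (30−21.96)²/21.96 + (29−30.52)²/30.52 + (30−28.68)²/28.68 + (23−22.80)²/22.80 + (30−23.08)²/23.08 + (23−21.69)²/21.69 + (9−17.24)²/17.24 = 10.4156
df = 4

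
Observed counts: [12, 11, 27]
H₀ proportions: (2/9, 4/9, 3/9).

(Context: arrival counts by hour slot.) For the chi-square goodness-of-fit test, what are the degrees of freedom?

df = k − 1 = 3 − 1 = 2

degrees of freedom = 2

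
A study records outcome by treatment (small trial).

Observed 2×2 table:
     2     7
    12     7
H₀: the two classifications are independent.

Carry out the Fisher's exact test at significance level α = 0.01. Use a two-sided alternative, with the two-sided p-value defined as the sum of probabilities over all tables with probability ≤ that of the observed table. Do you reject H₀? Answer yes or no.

Margins: r₁=9, r₂=19, c₁=14, c₂=14, n=28
p_obs = C(9,2)·C(19,12)/C(28,14); sum pmf over tables with pmf ≤ p_obs
p-value (two-sided) = 0.10319
At α=0.01: p ≥ α → fail to reject H₀

reject H₀: no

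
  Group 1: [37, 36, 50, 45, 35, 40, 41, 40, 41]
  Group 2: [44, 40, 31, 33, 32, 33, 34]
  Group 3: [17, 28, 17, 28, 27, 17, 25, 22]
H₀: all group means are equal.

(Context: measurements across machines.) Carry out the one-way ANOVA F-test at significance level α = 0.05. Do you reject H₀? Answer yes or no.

Group means [40.56, 35.29, 22.62], grand mean 33.042
SSB = Σnᵢ(x̄ᵢ−x̄)² = 1411.433; SSW = ΣΣ(x−x̄ᵢ)² = 491.526
MSB = 1411.433/2 = 705.7163; MSW = 491.526/21 = 23.4060
F = MSB/MSW = 30.1511
df = (2, 21)
p-value (upper-tail) = 0.00000
At α=0.05: p < α → reject H₀

reject H₀: yes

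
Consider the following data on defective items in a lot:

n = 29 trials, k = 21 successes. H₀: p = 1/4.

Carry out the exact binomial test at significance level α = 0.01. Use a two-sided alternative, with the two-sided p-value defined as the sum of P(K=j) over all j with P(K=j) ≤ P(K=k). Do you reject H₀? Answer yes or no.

reject H₀: yes

Exact binomial: n=29, k=21, p₀=1/4=0.2500
P(X=j) = C(n,j)·p₀^j·(1−p₀)^(n−j); p = Σ P(X=j) over j with P(X=j) ≤ P(X=21)
p-value (two-sided) = 0.00000
At α=0.01: p < α → reject H₀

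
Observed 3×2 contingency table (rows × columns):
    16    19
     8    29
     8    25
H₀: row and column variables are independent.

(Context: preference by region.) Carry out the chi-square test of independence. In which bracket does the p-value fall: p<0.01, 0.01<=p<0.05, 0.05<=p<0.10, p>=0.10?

Row totals [35, 37, 33], col totals [32, 73], n=105
χ² = (16−10.67)²/10.67 + (19−24.33)²/24.33 + (8−11.28)²/11.28 + (29−25.72)²/25.72 + (8−10.06)²/10.06 + (25−22.94)²/22.94 = 5.8100
df = 2
p-value (upper-tail) = 0.05475
→ bracket: 0.05<=p<0.10

p-value bracket: 0.05<=p<0.10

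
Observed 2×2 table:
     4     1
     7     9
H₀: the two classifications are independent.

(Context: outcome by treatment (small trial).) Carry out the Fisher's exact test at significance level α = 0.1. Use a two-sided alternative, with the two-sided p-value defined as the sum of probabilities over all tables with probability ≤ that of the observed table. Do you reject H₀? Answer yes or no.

Margins: r₁=5, r₂=16, c₁=11, c₂=10, n=21
p_obs = C(5,4)·C(16,7)/C(21,11); sum pmf over tables with pmf ≤ p_obs
p-value (two-sided) = 0.31078
At α=0.1: p ≥ α → fail to reject H₀

reject H₀: no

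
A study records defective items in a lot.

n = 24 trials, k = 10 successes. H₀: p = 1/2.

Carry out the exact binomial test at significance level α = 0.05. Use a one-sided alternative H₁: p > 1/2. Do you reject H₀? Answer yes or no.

Exact binomial: n=24, k=10, p₀=1/2=0.5000
P(X≥10) from Σ C(n,i)·p₀^i·(1−p₀)^(n−i)
p-value (one-sided, H₁ greater) = 0.84627
At α=0.05: p ≥ α → fail to reject H₀

reject H₀: no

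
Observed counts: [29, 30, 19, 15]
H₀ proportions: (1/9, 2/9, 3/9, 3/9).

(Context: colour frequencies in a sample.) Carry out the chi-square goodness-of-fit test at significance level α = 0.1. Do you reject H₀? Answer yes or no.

n = 93; E_i = n·p_i = [10.33, 20.67, 31.00, 31.00]
χ² = (29−10.33)²/10.33 + (30−20.67)²/20.67 + (19−31.00)²/31.00 + (15−31.00)²/31.00 = 50.8387
df = 3
p-value (upper-tail) = 0.00000
At α=0.1: p < α → reject H₀

reject H₀: yes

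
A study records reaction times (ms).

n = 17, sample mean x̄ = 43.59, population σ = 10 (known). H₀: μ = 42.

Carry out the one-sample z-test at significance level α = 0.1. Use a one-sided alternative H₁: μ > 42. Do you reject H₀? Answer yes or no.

reject H₀: no

SE = σ/√n = 10/√17 = 2.4254
z = (x̄−μ₀)/SE = (43.59−42)/2.4254 = 0.6556
p-value (one-sided, H₁ greater) = 0.25605
At α=0.1: p ≥ α → fail to reject H₀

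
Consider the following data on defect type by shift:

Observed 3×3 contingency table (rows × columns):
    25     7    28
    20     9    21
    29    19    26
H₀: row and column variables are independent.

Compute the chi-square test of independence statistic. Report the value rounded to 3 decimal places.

Row totals [60, 50, 74], col totals [74, 35, 75], n=184
χ² = (25−24.13)²/24.13 + (7−11.41)²/11.41 + (28−24.46)²/24.46 + (20−20.11)²/20.11 + (9−9.51)²/9.51 + (21−20.38)²/20.38 + (29−29.76)²/29.76 + (19−14.08)²/14.08 + (26−30.16)²/30.16 = 4.6144
df = 4

test statistic = 4.614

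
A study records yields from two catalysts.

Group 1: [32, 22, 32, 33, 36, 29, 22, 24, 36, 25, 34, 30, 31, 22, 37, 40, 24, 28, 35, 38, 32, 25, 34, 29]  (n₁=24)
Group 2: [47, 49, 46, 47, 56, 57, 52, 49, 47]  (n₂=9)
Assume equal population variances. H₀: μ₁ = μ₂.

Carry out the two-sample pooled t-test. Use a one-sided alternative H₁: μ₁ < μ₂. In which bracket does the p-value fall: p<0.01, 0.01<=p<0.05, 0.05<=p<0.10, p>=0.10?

p-value bracket: p<0.01

x̄₁=30.417, s₁=5.437, n₁=24
x̄₂=50.000, s₂=4.093, n₂=9
s_p² = [23·5.437² + 8·4.093²]/31 = 26.2527
SE = √(s_p²·(1/24+1/9)) = 2.0027
t = (30.417−50.000)/2.0027 = -9.7784
df = 31
p-value (one-sided, H₁ less) = 0.00000
→ bracket: p<0.01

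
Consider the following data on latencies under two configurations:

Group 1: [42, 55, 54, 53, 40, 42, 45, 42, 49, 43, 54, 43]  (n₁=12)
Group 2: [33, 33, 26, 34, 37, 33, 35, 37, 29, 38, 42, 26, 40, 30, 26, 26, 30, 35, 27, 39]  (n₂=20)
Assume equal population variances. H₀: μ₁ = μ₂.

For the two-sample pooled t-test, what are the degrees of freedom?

df = n₁ + n₂ − 2 = 12 + 20 − 2 = 30

degrees of freedom = 30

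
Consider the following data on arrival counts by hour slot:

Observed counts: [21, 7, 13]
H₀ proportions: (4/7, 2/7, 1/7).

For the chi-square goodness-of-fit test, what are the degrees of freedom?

df = k − 1 = 3 − 1 = 2

degrees of freedom = 2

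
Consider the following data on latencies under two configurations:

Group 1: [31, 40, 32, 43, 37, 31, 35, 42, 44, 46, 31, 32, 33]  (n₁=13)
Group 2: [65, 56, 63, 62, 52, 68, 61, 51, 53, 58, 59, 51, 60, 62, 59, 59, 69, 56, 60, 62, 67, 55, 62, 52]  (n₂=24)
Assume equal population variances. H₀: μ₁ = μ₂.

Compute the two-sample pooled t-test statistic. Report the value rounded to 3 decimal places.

x̄₁=36.692, s₁=5.603, n₁=13
x̄₂=59.250, s₂=5.252, n₂=24
s_p² = [12·5.603² + 23·5.252²]/35 = 28.8934
SE = √(s_p²·(1/13+1/24)) = 1.8511
t = (36.692−59.250)/1.8511 = -12.1863
df = 35

test statistic = -12.186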